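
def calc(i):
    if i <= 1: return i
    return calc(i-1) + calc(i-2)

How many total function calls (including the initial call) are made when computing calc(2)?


Let C(n) = total calls for calc(n)
C(0) = 1, C(1) = 1
C(2) = 1 + C(1) + C(0) = 1 + 1 + 1 = 3

3


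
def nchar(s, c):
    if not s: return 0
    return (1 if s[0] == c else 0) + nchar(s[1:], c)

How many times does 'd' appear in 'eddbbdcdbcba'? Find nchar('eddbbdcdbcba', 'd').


s[0]='e' != 'd' -> 0
s[0]='d' == 'd' -> 1
s[0]='d' == 'd' -> 1
s[0]='b' != 'd' -> 0
s[0]='b' != 'd' -> 0
s[0]='d' == 'd' -> 1
s[0]='c' != 'd' -> 0
s[0]='d' == 'd' -> 1
s[0]='b' != 'd' -> 0
s[0]='c' != 'd' -> 0
s[0]='b' != 'd' -> 0
s[0]='a' != 'd' -> 0
Sum: 0 + 1 + 1 + 0 + 0 + 1 + 0 + 1 + 0 + 0 + 0 + 0 = 4

4


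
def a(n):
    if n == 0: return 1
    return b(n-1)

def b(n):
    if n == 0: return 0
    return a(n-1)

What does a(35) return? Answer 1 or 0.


a(35) = b(34)
b(34) = a(33)
a(33) = b(32)
b(32) = a(31)
a(31) = b(30)
b(30) = a(29)
a(29) = b(28)
b(28) = a(27)
a(27) = b(26)
b(26) = a(25)
a(25) = b(24)
b(24) = a(23)
a(23) = b(22)
b(22) = a(21)
a(21) = b(20)
b(20) = a(19)
a(19) = b(18)
b(18) = a(17)
a(17) = b(16)
b(16) = a(15)
a(15) = b(14)
b(14) = a(13)
a(13) = b(12)
b(12) = a(11)
a(11) = b(10)
b(10) = a(9)
a(9) = b(8)
b(8) = a(7)
a(7) = b(6)
b(6) = a(5)
a(5) = b(4)
b(4) = a(3)
a(3) = b(2)
b(2) = a(1)
a(1) = b(0)
b(0) = 0  (base case)
Result: 0

0


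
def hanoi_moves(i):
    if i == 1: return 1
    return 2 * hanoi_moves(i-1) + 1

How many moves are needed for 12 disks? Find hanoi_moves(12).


hanoi_moves(12) = 2 * hanoi_moves(11) + 1
hanoi_moves(11) = 2 * hanoi_moves(10) + 1
hanoi_moves(10) = 2 * hanoi_moves(9) + 1
hanoi_moves(9) = 2 * hanoi_moves(8) + 1
hanoi_moves(8) = 2 * hanoi_moves(7) + 1
hanoi_moves(7) = 2 * hanoi_moves(6) + 1
hanoi_moves(6) = 2 * hanoi_moves(5) + 1
hanoi_moves(5) = 2 * hanoi_moves(4) + 1
hanoi_moves(4) = 2 * hanoi_moves(3) + 1
hanoi_moves(3) = 2 * hanoi_moves(2) + 1
hanoi_moves(2) = 2 * hanoi_moves(1) + 1
hanoi_moves(1) = 1  (base case)
hanoi_moves(2) = 2 * 1 + 1 = 3
hanoi_moves(3) = 2 * 3 + 1 = 7
hanoi_moves(4) = 2 * 7 + 1 = 15
hanoi_moves(5) = 2 * 15 + 1 = 31
hanoi_moves(6) = 2 * 31 + 1 = 63
hanoi_moves(7) = 2 * 63 + 1 = 127
hanoi_moves(8) = 2 * 127 + 1 = 255
hanoi_moves(9) = 2 * 255 + 1 = 511
hanoi_moves(10) = 2 * 511 + 1 = 1023
hanoi_moves(11) = 2 * 1023 + 1 = 2047
hanoi_moves(12) = 2 * 2047 + 1 = 4095

4095


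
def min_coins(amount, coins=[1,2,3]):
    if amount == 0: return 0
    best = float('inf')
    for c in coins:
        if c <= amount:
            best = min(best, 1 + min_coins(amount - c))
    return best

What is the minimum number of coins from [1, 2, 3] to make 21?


Building up with DP:
min_coins(0) = 0
min_coins(1) = min(1+min_coins(0)=1+0=1) = 1
min_coins(2) = min(1+min_coins(1)=1+1=2, 1+min_coins(0)=1+0=1) = 1
min_coins(3) = min(1+min_coins(2)=1+1=2, 1+min_coins(1)=1+1=2, 1+min_coins(0)=1+0=1) = 1
min_coins(4) = min(1+min_coins(3)=1+1=2, 1+min_coins(2)=1+1=2, 1+min_coins(1)=1+1=2) = 2
min_coins(5) = min(1+min_coins(4)=1+2=3, 1+min_coins(3)=1+1=2, 1+min_coins(2)=1+1=2) = 2
min_coins(6) = min(1+min_coins(5)=1+2=3, 1+min_coins(4)=1+2=3, 1+min_coins(3)=1+1=2) = 2
min_coins(7) = min(1+min_coins(6)=1+2=3, 1+min_coins(5)=1+2=3, 1+min_coins(4)=1+2=3) = 3
min_coins(8) = min(1+min_coins(7)=1+3=4, 1+min_coins(6)=1+2=3, 1+min_coins(5)=1+2=3) = 3
min_coins(9) = min(1+min_coins(8)=1+3=4, 1+min_coins(7)=1+3=4, 1+min_coins(6)=1+2=3) = 3
min_coins(10) = min(1+min_coins(9)=1+3=4, 1+min_coins(8)=1+3=4, 1+min_coins(7)=1+3=4) = 4
min_coins(11) = min(1+min_coins(10)=1+4=5, 1+min_coins(9)=1+3=4, 1+min_coins(8)=1+3=4) = 4
min_coins(12) = min(1+min_coins(11)=1+4=5, 1+min_coins(10)=1+4=5, 1+min_coins(9)=1+3=4) = 4
min_coins(13) = min(1+min_coins(12)=1+4=5, 1+min_coins(11)=1+4=5, 1+min_coins(10)=1+4=5) = 5
min_coins(14) = min(1+min_coins(13)=1+5=6, 1+min_coins(12)=1+4=5, 1+min_coins(11)=1+4=5) = 5
min_coins(15) = min(1+min_coins(14)=1+5=6, 1+min_coins(13)=1+5=6, 1+min_coins(12)=1+4=5) = 5
min_coins(16) = min(1+min_coins(15)=1+5=6, 1+min_coins(14)=1+5=6, 1+min_coins(13)=1+5=6) = 6
min_coins(17) = min(1+min_coins(16)=1+6=7, 1+min_coins(15)=1+5=6, 1+min_coins(14)=1+5=6) = 6
min_coins(18) = min(1+min_coins(17)=1+6=7, 1+min_coins(16)=1+6=7, 1+min_coins(15)=1+5=6) = 6
min_coins(19) = min(1+min_coins(18)=1+6=7, 1+min_coins(17)=1+6=7, 1+min_coins(16)=1+6=7) = 7
min_coins(20) = min(1+min_coins(19)=1+7=8, 1+min_coins(18)=1+6=7, 1+min_coins(17)=1+6=7) = 7
min_coins(21) = min(1+min_coins(20)=1+7=8, 1+min_coins(19)=1+7=8, 1+min_coins(18)=1+6=7) = 7

7


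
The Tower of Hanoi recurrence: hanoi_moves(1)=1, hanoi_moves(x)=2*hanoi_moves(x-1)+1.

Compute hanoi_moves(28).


hanoi_moves(28) = 2 * hanoi_moves(27) + 1
hanoi_moves(27) = 2 * hanoi_moves(26) + 1
hanoi_moves(26) = 2 * hanoi_moves(25) + 1
hanoi_moves(25) = 2 * hanoi_moves(24) + 1
hanoi_moves(24) = 2 * hanoi_moves(23) + 1
hanoi_moves(23) = 2 * hanoi_moves(22) + 1
hanoi_moves(22) = 2 * hanoi_moves(21) + 1
hanoi_moves(21) = 2 * hanoi_moves(20) + 1
hanoi_moves(20) = 2 * hanoi_moves(19) + 1
hanoi_moves(19) = 2 * hanoi_moves(18) + 1
hanoi_moves(18) = 2 * hanoi_moves(17) + 1
hanoi_moves(17) = 2 * hanoi_moves(16) + 1
hanoi_moves(16) = 2 * hanoi_moves(15) + 1
hanoi_moves(15) = 2 * hanoi_moves(14) + 1
hanoi_moves(14) = 2 * hanoi_moves(13) + 1
hanoi_moves(13) = 2 * hanoi_moves(12) + 1
hanoi_moves(12) = 2 * hanoi_moves(11) + 1
hanoi_moves(11) = 2 * hanoi_moves(10) + 1
hanoi_moves(10) = 2 * hanoi_moves(9) + 1
hanoi_moves(9) = 2 * hanoi_moves(8) + 1
hanoi_moves(8) = 2 * hanoi_moves(7) + 1
hanoi_moves(7) = 2 * hanoi_moves(6) + 1
hanoi_moves(6) = 2 * hanoi_moves(5) + 1
hanoi_moves(5) = 2 * hanoi_moves(4) + 1
hanoi_moves(4) = 2 * hanoi_moves(3) + 1
hanoi_moves(3) = 2 * hanoi_moves(2) + 1
hanoi_moves(2) = 2 * hanoi_moves(1) + 1
hanoi_moves(1) = 1  (base case)
hanoi_moves(2) = 2 * 1 + 1 = 3
hanoi_moves(3) = 2 * 3 + 1 = 7
hanoi_moves(4) = 2 * 7 + 1 = 15
hanoi_moves(5) = 2 * 15 + 1 = 31
hanoi_moves(6) = 2 * 31 + 1 = 63
hanoi_moves(7) = 2 * 63 + 1 = 127
hanoi_moves(8) = 2 * 127 + 1 = 255
hanoi_moves(9) = 2 * 255 + 1 = 511
hanoi_moves(10) = 2 * 511 + 1 = 1023
hanoi_moves(11) = 2 * 1023 + 1 = 2047
hanoi_moves(12) = 2 * 2047 + 1 = 4095
hanoi_moves(13) = 2 * 4095 + 1 = 8191
hanoi_moves(14) = 2 * 8191 + 1 = 16383
hanoi_moves(15) = 2 * 16383 + 1 = 32767
hanoi_moves(16) = 2 * 32767 + 1 = 65535
hanoi_moves(17) = 2 * 65535 + 1 = 131071
hanoi_moves(18) = 2 * 131071 + 1 = 262143
hanoi_moves(19) = 2 * 262143 + 1 = 524287
hanoi_moves(20) = 2 * 524287 + 1 = 1048575
hanoi_moves(21) = 2 * 1048575 + 1 = 2097151
hanoi_moves(22) = 2 * 2097151 + 1 = 4194303
hanoi_moves(23) = 2 * 4194303 + 1 = 8388607
hanoi_moves(24) = 2 * 8388607 + 1 = 16777215
hanoi_moves(25) = 2 * 16777215 + 1 = 33554431
hanoi_moves(26) = 2 * 33554431 + 1 = 67108863
hanoi_moves(27) = 2 * 67108863 + 1 = 134217727
hanoi_moves(28) = 2 * 134217727 + 1 = 268435455

268435455


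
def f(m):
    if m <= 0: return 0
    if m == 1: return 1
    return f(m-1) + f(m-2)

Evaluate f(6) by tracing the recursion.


Computing f(6) bottom-up:
f(0) = 0
f(1) = 1
f(2) = f(1) + f(0) = 1 + 0 = 1
f(3) = f(2) + f(1) = 1 + 1 = 2
f(4) = f(3) + f(2) = 2 + 1 = 3
f(5) = f(4) + f(3) = 3 + 2 = 5
f(6) = f(5) + f(4) = 5 + 3 = 8

8


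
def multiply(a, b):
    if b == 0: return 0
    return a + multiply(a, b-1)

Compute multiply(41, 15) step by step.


multiply(41, 15) = 41 + multiply(41, 14)
multiply(41, 14) = 41 + multiply(41, 13)
multiply(41, 13) = 41 + multiply(41, 12)
multiply(41, 12) = 41 + multiply(41, 11)
multiply(41, 11) = 41 + multiply(41, 10)
multiply(41, 10) = 41 + multiply(41, 9)
multiply(41, 9) = 41 + multiply(41, 8)
multiply(41, 8) = 41 + multiply(41, 7)
multiply(41, 7) = 41 + multiply(41, 6)
multiply(41, 6) = 41 + multiply(41, 5)
multiply(41, 5) = 41 + multiply(41, 4)
multiply(41, 4) = 41 + multiply(41, 3)
multiply(41, 3) = 41 + multiply(41, 2)
multiply(41, 2) = 41 + multiply(41, 1)
multiply(41, 1) = 41 + multiply(41, 0)
multiply(41, 0) = 0  (base case)
Total: 41 + 41 + 41 + 41 + 41 + 41 + 41 + 41 + 41 + 41 + 41 + 41 + 41 + 41 + 41 + 0 = 615

615


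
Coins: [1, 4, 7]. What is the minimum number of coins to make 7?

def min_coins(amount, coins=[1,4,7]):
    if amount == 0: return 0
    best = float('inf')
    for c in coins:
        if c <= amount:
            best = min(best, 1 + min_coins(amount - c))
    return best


Building up with DP:
min_coins(0) = 0
min_coins(1) = min(1+min_coins(0)=1+0=1) = 1
min_coins(2) = min(1+min_coins(1)=1+1=2) = 2
min_coins(3) = min(1+min_coins(2)=1+2=3) = 3
min_coins(4) = min(1+min_coins(3)=1+3=4, 1+min_coins(0)=1+0=1) = 1
min_coins(5) = min(1+min_coins(4)=1+1=2, 1+min_coins(1)=1+1=2) = 2
min_coins(6) = min(1+min_coins(5)=1+2=3, 1+min_coins(2)=1+2=3) = 3
min_coins(7) = min(1+min_coins(6)=1+3=4, 1+min_coins(3)=1+3=4, 1+min_coins(0)=1+0=1) = 1

1


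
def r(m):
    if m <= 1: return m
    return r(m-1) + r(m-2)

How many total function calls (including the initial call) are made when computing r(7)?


Let C(n) = total calls for r(n)
C(0) = 1, C(1) = 1
C(2) = 1 + C(1) + C(0) = 1 + 1 + 1 = 3
C(3) = 1 + C(2) + C(1) = 1 + 3 + 1 = 5
C(4) = 1 + C(3) + C(2) = 1 + 5 + 3 = 9
C(5) = 1 + C(4) + C(3) = 1 + 9 + 5 = 15
C(6) = 1 + C(5) + C(4) = 1 + 15 + 9 = 25
C(7) = 1 + C(6) + C(5) = 1 + 25 + 15 = 41

41


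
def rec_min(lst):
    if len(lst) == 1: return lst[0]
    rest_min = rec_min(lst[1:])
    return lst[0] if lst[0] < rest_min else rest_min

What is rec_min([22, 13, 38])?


rec_min([22, 13, 38]): compare 22 with rec_min([13, 38])
rec_min([13, 38]): compare 13 with rec_min([38])
rec_min([38]) = 38  (base case)
Compare 13 with 38 -> 13
Compare 22 with 13 -> 13

13


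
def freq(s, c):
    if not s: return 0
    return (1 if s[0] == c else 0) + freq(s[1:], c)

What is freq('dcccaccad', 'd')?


s[0]='d' == 'd' -> 1
s[0]='c' != 'd' -> 0
s[0]='c' != 'd' -> 0
s[0]='c' != 'd' -> 0
s[0]='a' != 'd' -> 0
s[0]='c' != 'd' -> 0
s[0]='c' != 'd' -> 0
s[0]='a' != 'd' -> 0
s[0]='d' == 'd' -> 1
Sum: 1 + 0 + 0 + 0 + 0 + 0 + 0 + 0 + 1 = 2

2


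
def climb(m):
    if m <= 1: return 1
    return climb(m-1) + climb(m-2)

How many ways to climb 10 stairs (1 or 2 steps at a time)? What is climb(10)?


Building up from base cases:
climb(0) = 1
climb(1) = 1
climb(2) = climb(1) + climb(0) = 1 + 1 = 2
climb(3) = climb(2) + climb(1) = 2 + 1 = 3
climb(4) = climb(3) + climb(2) = 3 + 2 = 5
climb(5) = climb(4) + climb(3) = 5 + 3 = 8
climb(6) = climb(5) + climb(4) = 8 + 5 = 13
climb(7) = climb(6) + climb(5) = 13 + 8 = 21
climb(8) = climb(7) + climb(6) = 21 + 13 = 34
climb(9) = climb(8) + climb(7) = 34 + 21 = 55
climb(10) = climb(9) + climb(8) = 55 + 34 = 89

89


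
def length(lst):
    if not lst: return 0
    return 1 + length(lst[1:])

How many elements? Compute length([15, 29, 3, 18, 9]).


length([15, 29, 3, 18, 9]) = 1 + length([29, 3, 18, 9])
length([29, 3, 18, 9]) = 1 + length([3, 18, 9])
length([3, 18, 9]) = 1 + length([18, 9])
length([18, 9]) = 1 + length([9])
length([9]) = 1 + length([])
length([]) = 0  (base case)
Unwinding: 1 + 1 + 1 + 1 + 1 + 0 = 5

5


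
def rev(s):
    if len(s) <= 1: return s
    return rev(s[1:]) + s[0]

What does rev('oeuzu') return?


rev('oeuzu') = rev('euzu') + 'o'
rev('euzu') = rev('uzu') + 'e'
rev('uzu') = rev('zu') + 'u'
rev('zu') = rev('u') + 'z'
rev('u') = 'u'  (base case)
Concatenating: 'u' + 'z' + 'u' + 'e' + 'o' = 'uzueo'

uzueo


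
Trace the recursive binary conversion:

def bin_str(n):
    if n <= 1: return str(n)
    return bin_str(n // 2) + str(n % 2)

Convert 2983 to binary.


bin_str(2983) = bin_str(1491) + '1'
bin_str(1491) = bin_str(745) + '1'
bin_str(745) = bin_str(372) + '1'
bin_str(372) = bin_str(186) + '0'
bin_str(186) = bin_str(93) + '0'
bin_str(93) = bin_str(46) + '1'
bin_str(46) = bin_str(23) + '0'
bin_str(23) = bin_str(11) + '1'
bin_str(11) = bin_str(5) + '1'
bin_str(5) = bin_str(2) + '1'
bin_str(2) = bin_str(1) + '0'
bin_str(1) = '1'  (base case)
Concatenating: '1' + '0' + '1' + '1' + '1' + '0' + '1' + '0' + '0' + '1' + '1' + '1' = '101110100111'

101110100111


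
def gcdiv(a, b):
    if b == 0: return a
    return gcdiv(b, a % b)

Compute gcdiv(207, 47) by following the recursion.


gcdiv(207, 47) = gcdiv(47, 19)
gcdiv(47, 19) = gcdiv(19, 9)
gcdiv(19, 9) = gcdiv(9, 1)
gcdiv(9, 1) = gcdiv(1, 0)
gcdiv(1, 0) = 1  (base case)

1


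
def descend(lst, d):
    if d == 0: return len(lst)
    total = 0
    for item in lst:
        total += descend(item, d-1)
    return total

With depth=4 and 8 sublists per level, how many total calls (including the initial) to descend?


At depth 0 (root): 1 call
At depth 1: each of 1 parents calls descend on 8 children = 8 calls
At depth 2: each of 8 parents calls descend on 8 children = 64 calls
At depth 3: each of 64 parents calls descend on 8 children = 512 calls
At depth 4: each of 512 parents calls descend on 8 children = 4096 calls
Total: 1 + 8 + 64 + 512 + 4096 = 4681

4681


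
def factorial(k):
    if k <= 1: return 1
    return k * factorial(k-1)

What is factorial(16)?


factorial(16)
= 16 * factorial(15)
= 16 * 15 * factorial(14)
= 16 * 15 * 14 * factorial(13)
= 16 * 15 * 14 * 13 * factorial(12)
= 16 * 15 * 14 * 13 * 12 * factorial(11)
= 16 * 15 * 14 * 13 * 12 * 11 * factorial(10)
= 16 * 15 * 14 * 13 * 12 * 11 * 10 * factorial(9)
= 16 * 15 * 14 * 13 * 12 * 11 * 10 * 9 * factorial(8)
= 16 * 15 * 14 * 13 * 12 * 11 * 10 * 9 * 8 * factorial(7)
= 16 * 15 * 14 * 13 * 12 * 11 * 10 * 9 * 8 * 7 * factorial(6)
= 16 * 15 * 14 * 13 * 12 * 11 * 10 * 9 * 8 * 7 * 6 * factorial(5)
= 16 * 15 * 14 * 13 * 12 * 11 * 10 * 9 * 8 * 7 * 6 * 5 * factorial(4)
= 16 * 15 * 14 * 13 * 12 * 11 * 10 * 9 * 8 * 7 * 6 * 5 * 4 * factorial(3)
= 16 * 15 * 14 * 13 * 12 * 11 * 10 * 9 * 8 * 7 * 6 * 5 * 4 * 3 * factorial(2)
= 16 * 15 * 14 * 13 * 12 * 11 * 10 * 9 * 8 * 7 * 6 * 5 * 4 * 3 * 2 * factorial(1)
= 16 * 15 * 14 * 13 * 12 * 11 * 10 * 9 * 8 * 7 * 6 * 5 * 4 * 3 * 2 * 1
= 20922789888000

20922789888000


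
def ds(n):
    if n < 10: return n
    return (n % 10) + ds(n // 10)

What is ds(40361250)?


ds(40361250) = 0 + ds(4036125)
ds(4036125) = 5 + ds(403612)
ds(403612) = 2 + ds(40361)
ds(40361) = 1 + ds(4036)
ds(4036) = 6 + ds(403)
ds(403) = 3 + ds(40)
ds(40) = 0 + ds(4)
ds(4) = 4  (base case)
Total: 0 + 5 + 2 + 1 + 6 + 3 + 0 + 4 = 21

21


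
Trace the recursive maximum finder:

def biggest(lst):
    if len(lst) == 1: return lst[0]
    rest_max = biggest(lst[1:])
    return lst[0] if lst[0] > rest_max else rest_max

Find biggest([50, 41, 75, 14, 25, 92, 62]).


biggest([50, 41, 75, 14, 25, 92, 62]): compare 50 with biggest([41, 75, 14, 25, 92, 62])
biggest([41, 75, 14, 25, 92, 62]): compare 41 with biggest([75, 14, 25, 92, 62])
biggest([75, 14, 25, 92, 62]): compare 75 with biggest([14, 25, 92, 62])
biggest([14, 25, 92, 62]): compare 14 with biggest([25, 92, 62])
biggest([25, 92, 62]): compare 25 with biggest([92, 62])
biggest([92, 62]): compare 92 with biggest([62])
biggest([62]) = 62  (base case)
Compare 92 with 62 -> 92
Compare 25 with 92 -> 92
Compare 14 with 92 -> 92
Compare 75 with 92 -> 92
Compare 41 with 92 -> 92
Compare 50 with 92 -> 92

92


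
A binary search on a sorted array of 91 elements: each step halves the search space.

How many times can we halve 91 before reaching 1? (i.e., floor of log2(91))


91 / 2 = 45
45 / 2 = 22
22 / 2 = 11
11 / 2 = 5
5 / 2 = 2
2 / 2 = 1
Reached 1 after 6 halvings

6


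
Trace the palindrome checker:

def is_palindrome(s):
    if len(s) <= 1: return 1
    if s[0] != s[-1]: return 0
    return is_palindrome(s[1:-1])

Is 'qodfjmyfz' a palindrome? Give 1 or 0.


is_palindrome('qodfjmyfz'): s[0]='q' != s[-1]='z' -> return 0
Result: 0 (not a palindrome)

0


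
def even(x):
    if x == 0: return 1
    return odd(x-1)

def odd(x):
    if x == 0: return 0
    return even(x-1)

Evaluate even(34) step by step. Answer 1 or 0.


even(34) = odd(33)
odd(33) = even(32)
even(32) = odd(31)
odd(31) = even(30)
even(30) = odd(29)
odd(29) = even(28)
even(28) = odd(27)
odd(27) = even(26)
even(26) = odd(25)
odd(25) = even(24)
even(24) = odd(23)
odd(23) = even(22)
even(22) = odd(21)
odd(21) = even(20)
even(20) = odd(19)
odd(19) = even(18)
even(18) = odd(17)
odd(17) = even(16)
even(16) = odd(15)
odd(15) = even(14)
even(14) = odd(13)
odd(13) = even(12)
even(12) = odd(11)
odd(11) = even(10)
even(10) = odd(9)
odd(9) = even(8)
even(8) = odd(7)
odd(7) = even(6)
even(6) = odd(5)
odd(5) = even(4)
even(4) = odd(3)
odd(3) = even(2)
even(2) = odd(1)
odd(1) = even(0)
even(0) = 1  (base case)
Result: 1

1


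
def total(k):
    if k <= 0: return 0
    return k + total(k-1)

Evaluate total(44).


total(44)
= 44 + 43 + 42 + 41 + 40 + 39 + 38 + 37 + 36 + 35 + 34 + 33 + 32 + 31 + 30 + 29 + 28 + 27 + 26 + 25 + 24 + 23 + 22 + 21 + 20 + 19 + 18 + 17 + 16 + 15 + 14 + 13 + 12 + 11 + 10 + 9 + 8 + 7 + 6 + 5 + 4 + 3 + 2 + 1 + total(0)
= 44 + 43 + 42 + 41 + 40 + 39 + 38 + 37 + 36 + 35 + 34 + 33 + 32 + 31 + 30 + 29 + 28 + 27 + 26 + 25 + 24 + 23 + 22 + 21 + 20 + 19 + 18 + 17 + 16 + 15 + 14 + 13 + 12 + 11 + 10 + 9 + 8 + 7 + 6 + 5 + 4 + 3 + 2 + 1 + 0
= 990

990


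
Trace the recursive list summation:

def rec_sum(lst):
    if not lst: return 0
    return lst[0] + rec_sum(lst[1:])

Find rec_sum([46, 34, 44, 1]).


rec_sum([46, 34, 44, 1]) = 46 + rec_sum([34, 44, 1])
rec_sum([34, 44, 1]) = 34 + rec_sum([44, 1])
rec_sum([44, 1]) = 44 + rec_sum([1])
rec_sum([1]) = 1 + rec_sum([])
rec_sum([]) = 0  (base case)
Total: 46 + 34 + 44 + 1 + 0 = 125

125


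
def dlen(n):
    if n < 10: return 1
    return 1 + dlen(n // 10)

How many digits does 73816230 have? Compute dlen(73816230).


dlen(73816230) = 1 + dlen(7381623)
dlen(7381623) = 1 + dlen(738162)
dlen(738162) = 1 + dlen(73816)
dlen(73816) = 1 + dlen(7381)
dlen(7381) = 1 + dlen(738)
dlen(738) = 1 + dlen(73)
dlen(73) = 1 + dlen(7)
dlen(7) = 1  (base case: 7 < 10)
Unwinding: 1 + 1 + 1 + 1 + 1 + 1 + 1 + 1 = 8

8


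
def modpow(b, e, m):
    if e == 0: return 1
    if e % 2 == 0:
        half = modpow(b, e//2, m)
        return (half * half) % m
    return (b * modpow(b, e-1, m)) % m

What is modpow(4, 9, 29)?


modpow(4, 9, 29): e is odd, compute modpow(4, 8, 29)
  modpow(4, 8, 29): e is even, compute modpow(4, 4, 29)
    modpow(4, 4, 29): e is even, compute modpow(4, 2, 29)
      modpow(4, 2, 29): e is even, compute modpow(4, 1, 29)
        modpow(4, 1, 29): e is odd, compute modpow(4, 0, 29)
          modpow(4, 0, 29) = 1
        (4 * 1) % 29 = 4
      half=4, (4*4) % 29 = 16
    half=16, (16*16) % 29 = 24
  half=24, (24*24) % 29 = 25
(4 * 25) % 29 = 13

13


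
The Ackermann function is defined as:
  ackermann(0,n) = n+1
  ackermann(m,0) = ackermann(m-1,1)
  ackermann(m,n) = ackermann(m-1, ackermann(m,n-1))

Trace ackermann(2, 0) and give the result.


ackermann(2, 0) = ackermann(1, 1)
  ackermann(1, 1) = ackermann(0, ackermann(1, 0))
    ackermann(1, 0) = ackermann(0, 1)
      ackermann(0, 1) = 2
    = ackermann(0, 2)
    ackermann(0, 2) = 3
Result: ackermann(2, 0) = 3

3


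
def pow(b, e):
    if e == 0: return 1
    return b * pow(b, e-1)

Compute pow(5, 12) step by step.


pow(5, 12)
= 5 * pow(5, 11)
= 5 * 5 * pow(5, 10)
= 5 * 5 * 5 * pow(5, 9)
= 5 * 5 * 5 * 5 * pow(5, 8)
= 5 * 5 * 5 * 5 * 5 * pow(5, 7)
= 5 * 5 * 5 * 5 * 5 * 5 * pow(5, 6)
= 5 * 5 * 5 * 5 * 5 * 5 * 5 * pow(5, 5)
= 5 * 5 * 5 * 5 * 5 * 5 * 5 * 5 * pow(5, 4)
= 5 * 5 * 5 * 5 * 5 * 5 * 5 * 5 * 5 * pow(5, 3)
= 5 * 5 * 5 * 5 * 5 * 5 * 5 * 5 * 5 * 5 * pow(5, 2)
= 5 * 5 * 5 * 5 * 5 * 5 * 5 * 5 * 5 * 5 * 5 * pow(5, 1)
= 5 * 5 * 5 * 5 * 5 * 5 * 5 * 5 * 5 * 5 * 5 * 5 * pow(5, 0)
= 5 * 5 * 5 * 5 * 5 * 5 * 5 * 5 * 5 * 5 * 5 * 5 * 1
= 244140625

244140625


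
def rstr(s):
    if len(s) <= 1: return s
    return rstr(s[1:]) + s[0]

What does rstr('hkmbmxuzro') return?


rstr('hkmbmxuzro') = rstr('kmbmxuzro') + 'h'
rstr('kmbmxuzro') = rstr('mbmxuzro') + 'k'
rstr('mbmxuzro') = rstr('bmxuzro') + 'm'
rstr('bmxuzro') = rstr('mxuzro') + 'b'
rstr('mxuzro') = rstr('xuzro') + 'm'
rstr('xuzro') = rstr('uzro') + 'x'
rstr('uzro') = rstr('zro') + 'u'
rstr('zro') = rstr('ro') + 'z'
rstr('ro') = rstr('o') + 'r'
rstr('o') = 'o'  (base case)
Concatenating: 'o' + 'r' + 'z' + 'u' + 'x' + 'm' + 'b' + 'm' + 'k' + 'h' = 'orzuxmbmkh'

orzuxmbmkh


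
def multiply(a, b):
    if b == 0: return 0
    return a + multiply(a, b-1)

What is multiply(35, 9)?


multiply(35, 9) = 35 + multiply(35, 8)
multiply(35, 8) = 35 + multiply(35, 7)
multiply(35, 7) = 35 + multiply(35, 6)
multiply(35, 6) = 35 + multiply(35, 5)
multiply(35, 5) = 35 + multiply(35, 4)
multiply(35, 4) = 35 + multiply(35, 3)
multiply(35, 3) = 35 + multiply(35, 2)
multiply(35, 2) = 35 + multiply(35, 1)
multiply(35, 1) = 35 + multiply(35, 0)
multiply(35, 0) = 0  (base case)
Total: 35 + 35 + 35 + 35 + 35 + 35 + 35 + 35 + 35 + 0 = 315

315


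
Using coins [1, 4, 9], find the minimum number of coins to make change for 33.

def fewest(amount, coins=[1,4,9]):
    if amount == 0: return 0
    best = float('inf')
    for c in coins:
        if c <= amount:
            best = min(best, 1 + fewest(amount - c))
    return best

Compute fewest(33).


Building up with DP:
fewest(0) = 0
fewest(1) = min(1+fewest(0)=1+0=1) = 1
fewest(2) = min(1+fewest(1)=1+1=2) = 2
fewest(3) = min(1+fewest(2)=1+2=3) = 3
fewest(4) = min(1+fewest(3)=1+3=4, 1+fewest(0)=1+0=1) = 1
fewest(5) = min(1+fewest(4)=1+1=2, 1+fewest(1)=1+1=2) = 2
fewest(6) = min(1+fewest(5)=1+2=3, 1+fewest(2)=1+2=3) = 3
fewest(7) = min(1+fewest(6)=1+3=4, 1+fewest(3)=1+3=4) = 4
fewest(8) = min(1+fewest(7)=1+4=5, 1+fewest(4)=1+1=2) = 2
fewest(9) = min(1+fewest(8)=1+2=3, 1+fewest(5)=1+2=3, 1+fewest(0)=1+0=1) = 1
fewest(10) = min(1+fewest(9)=1+1=2, 1+fewest(6)=1+3=4, 1+fewest(1)=1+1=2) = 2
fewest(11) = min(1+fewest(10)=1+2=3, 1+fewest(7)=1+4=5, 1+fewest(2)=1+2=3) = 3
fewest(12) = min(1+fewest(11)=1+3=4, 1+fewest(8)=1+2=3, 1+fewest(3)=1+3=4) = 3
fewest(13) = min(1+fewest(12)=1+3=4, 1+fewest(9)=1+1=2, 1+fewest(4)=1+1=2) = 2
fewest(14) = min(1+fewest(13)=1+2=3, 1+fewest(10)=1+2=3, 1+fewest(5)=1+2=3) = 3
fewest(15) = min(1+fewest(14)=1+3=4, 1+fewest(11)=1+3=4, 1+fewest(6)=1+3=4) = 4
fewest(16) = min(1+fewest(15)=1+4=5, 1+fewest(12)=1+3=4, 1+fewest(7)=1+4=5) = 4
fewest(17) = min(1+fewest(16)=1+4=5, 1+fewest(13)=1+2=3, 1+fewest(8)=1+2=3) = 3
fewest(18) = min(1+fewest(17)=1+3=4, 1+fewest(14)=1+3=4, 1+fewest(9)=1+1=2) = 2
fewest(19) = min(1+fewest(18)=1+2=3, 1+fewest(15)=1+4=5, 1+fewest(10)=1+2=3) = 3
fewest(20) = min(1+fewest(19)=1+3=4, 1+fewest(16)=1+4=5, 1+fewest(11)=1+3=4) = 4
fewest(21) = min(1+fewest(20)=1+4=5, 1+fewest(17)=1+3=4, 1+fewest(12)=1+3=4) = 4
fewest(22) = min(1+fewest(21)=1+4=5, 1+fewest(18)=1+2=3, 1+fewest(13)=1+2=3) = 3
fewest(23) = min(1+fewest(22)=1+3=4, 1+fewest(19)=1+3=4, 1+fewest(14)=1+3=4) = 4
fewest(24) = min(1+fewest(23)=1+4=5, 1+fewest(20)=1+4=5, 1+fewest(15)=1+4=5) = 5
fewest(25) = min(1+fewest(24)=1+5=6, 1+fewest(21)=1+4=5, 1+fewest(16)=1+4=5) = 5
fewest(26) = min(1+fewest(25)=1+5=6, 1+fewest(22)=1+3=4, 1+fewest(17)=1+3=4) = 4
fewest(27) = min(1+fewest(26)=1+4=5, 1+fewest(23)=1+4=5, 1+fewest(18)=1+2=3) = 3
fewest(28) = min(1+fewest(27)=1+3=4, 1+fewest(24)=1+5=6, 1+fewest(19)=1+3=4) = 4
fewest(29) = min(1+fewest(28)=1+4=5, 1+fewest(25)=1+5=6, 1+fewest(20)=1+4=5) = 5
fewest(30) = min(1+fewest(29)=1+5=6, 1+fewest(26)=1+4=5, 1+fewest(21)=1+4=5) = 5
fewest(31) = min(1+fewest(30)=1+5=6, 1+fewest(27)=1+3=4, 1+fewest(22)=1+3=4) = 4
fewest(32) = min(1+fewest(31)=1+4=5, 1+fewest(28)=1+4=5, 1+fewest(23)=1+4=5) = 5
fewest(33) = min(1+fewest(32)=1+5=6, 1+fewest(29)=1+5=6, 1+fewest(24)=1+5=6) = 6

6


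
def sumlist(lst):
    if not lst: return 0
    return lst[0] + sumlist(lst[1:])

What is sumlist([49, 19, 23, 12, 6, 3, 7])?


sumlist([49, 19, 23, 12, 6, 3, 7]) = 49 + sumlist([19, 23, 12, 6, 3, 7])
sumlist([19, 23, 12, 6, 3, 7]) = 19 + sumlist([23, 12, 6, 3, 7])
sumlist([23, 12, 6, 3, 7]) = 23 + sumlist([12, 6, 3, 7])
sumlist([12, 6, 3, 7]) = 12 + sumlist([6, 3, 7])
sumlist([6, 3, 7]) = 6 + sumlist([3, 7])
sumlist([3, 7]) = 3 + sumlist([7])
sumlist([7]) = 7 + sumlist([])
sumlist([]) = 0  (base case)
Total: 49 + 19 + 23 + 12 + 6 + 3 + 7 + 0 = 119

119


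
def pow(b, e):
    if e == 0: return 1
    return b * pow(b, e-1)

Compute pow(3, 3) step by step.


pow(3, 3)
= 3 * pow(3, 2)
= 3 * 3 * pow(3, 1)
= 3 * 3 * 3 * pow(3, 0)
= 3 * 3 * 3 * 1
= 27

27


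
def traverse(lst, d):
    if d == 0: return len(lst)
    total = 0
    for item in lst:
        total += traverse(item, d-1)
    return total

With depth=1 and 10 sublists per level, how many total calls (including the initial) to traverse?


At depth 0 (root): 1 call
At depth 1: each of 1 parents calls traverse on 10 children = 10 calls
Total: 1 + 10 = 11

11


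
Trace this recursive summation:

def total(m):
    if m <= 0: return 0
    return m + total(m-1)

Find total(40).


total(40)
= 40 + 39 + 38 + 37 + 36 + 35 + 34 + 33 + 32 + 31 + 30 + 29 + 28 + 27 + 26 + 25 + 24 + 23 + 22 + 21 + 20 + 19 + 18 + 17 + 16 + 15 + 14 + 13 + 12 + 11 + 10 + 9 + 8 + 7 + 6 + 5 + 4 + 3 + 2 + 1 + total(0)
= 40 + 39 + 38 + 37 + 36 + 35 + 34 + 33 + 32 + 31 + 30 + 29 + 28 + 27 + 26 + 25 + 24 + 23 + 22 + 21 + 20 + 19 + 18 + 17 + 16 + 15 + 14 + 13 + 12 + 11 + 10 + 9 + 8 + 7 + 6 + 5 + 4 + 3 + 2 + 1 + 0
= 820

820


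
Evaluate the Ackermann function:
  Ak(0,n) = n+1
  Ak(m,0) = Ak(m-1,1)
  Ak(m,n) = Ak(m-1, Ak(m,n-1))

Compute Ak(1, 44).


Ak(1, 44) = Ak(0, Ak(1, 43))
  Ak(1, 43) = Ak(0, Ak(1, 42))
    Ak(1, 42) = Ak(0, Ak(1, 41))
      Ak(1, 41) = Ak(0, Ak(1, 40))
        Ak(1, 40) = Ak(0, Ak(1, 39))
          Ak(1, 39) = Ak(0, Ak(1, 38))
          Ak(1, 38) = Ak(0, Ak(1, 37))
          Ak(1, 37) = Ak(0, Ak(1, 36))
          Ak(1, 36) = Ak(0, Ak(1, 35))
          Ak(1, 35) = Ak(0, Ak(1, 34))
          Ak(1, 34) = Ak(0, Ak(1, 33))
          Ak(1, 33) = Ak(0, Ak(1, 32))
          Ak(1, 32) = Ak(0, Ak(1, 31))
          Ak(1, 31) = Ak(0, Ak(1, 30))
          Ak(1, 30) = Ak(0, Ak(1, 29))
          Ak(1, 29) = Ak(0, Ak(1, 28))
          Ak(1, 28) = Ak(0, Ak(1, 27))
          Ak(1, 27) = Ak(0, Ak(1, 26))
          Ak(1, 26) = Ak(0, Ak(1, 25))
          Ak(1, 25) = Ak(0, Ak(1, 24))
          Ak(1, 24) = Ak(0, Ak(1, 23))
          Ak(1, 23) = Ak(0, Ak(1, 22))
          Ak(1, 22) = Ak(0, Ak(1, 21))
          Ak(1, 21) = Ak(0, Ak(1, 20))
          Ak(1, 20) = Ak(0, Ak(1, 19))
... (trace truncated)
Result: Ak(1, 44) = 46

46


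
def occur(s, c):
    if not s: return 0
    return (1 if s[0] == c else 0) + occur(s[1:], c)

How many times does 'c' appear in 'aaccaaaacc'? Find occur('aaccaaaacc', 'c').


s[0]='a' != 'c' -> 0
s[0]='a' != 'c' -> 0
s[0]='c' == 'c' -> 1
s[0]='c' == 'c' -> 1
s[0]='a' != 'c' -> 0
s[0]='a' != 'c' -> 0
s[0]='a' != 'c' -> 0
s[0]='a' != 'c' -> 0
s[0]='c' == 'c' -> 1
s[0]='c' == 'c' -> 1
Sum: 0 + 0 + 1 + 1 + 0 + 0 + 0 + 0 + 1 + 1 = 4

4


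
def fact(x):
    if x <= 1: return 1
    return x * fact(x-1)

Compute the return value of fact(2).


fact(2)
= 2 * fact(1)
= 2 * 1
= 2

2


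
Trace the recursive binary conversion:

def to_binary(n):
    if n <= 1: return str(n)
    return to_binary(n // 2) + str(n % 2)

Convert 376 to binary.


to_binary(376) = to_binary(188) + '0'
to_binary(188) = to_binary(94) + '0'
to_binary(94) = to_binary(47) + '0'
to_binary(47) = to_binary(23) + '1'
to_binary(23) = to_binary(11) + '1'
to_binary(11) = to_binary(5) + '1'
to_binary(5) = to_binary(2) + '1'
to_binary(2) = to_binary(1) + '0'
to_binary(1) = '1'  (base case)
Concatenating: '1' + '0' + '1' + '1' + '1' + '1' + '0' + '0' + '0' = '101111000'

101111000


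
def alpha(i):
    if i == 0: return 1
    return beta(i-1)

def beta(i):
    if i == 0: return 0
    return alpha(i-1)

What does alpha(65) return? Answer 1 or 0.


alpha(65) = beta(64)
beta(64) = alpha(63)
alpha(63) = beta(62)
beta(62) = alpha(61)
alpha(61) = beta(60)
beta(60) = alpha(59)
alpha(59) = beta(58)
beta(58) = alpha(57)
alpha(57) = beta(56)
beta(56) = alpha(55)
alpha(55) = beta(54)
beta(54) = alpha(53)
alpha(53) = beta(52)
beta(52) = alpha(51)
alpha(51) = beta(50)
beta(50) = alpha(49)
alpha(49) = beta(48)
beta(48) = alpha(47)
alpha(47) = beta(46)
beta(46) = alpha(45)
alpha(45) = beta(44)
beta(44) = alpha(43)
alpha(43) = beta(42)
beta(42) = alpha(41)
alpha(41) = beta(40)
beta(40) = alpha(39)
alpha(39) = beta(38)
beta(38) = alpha(37)
alpha(37) = beta(36)
beta(36) = alpha(35)
alpha(35) = beta(34)
beta(34) = alpha(33)
alpha(33) = beta(32)
beta(32) = alpha(31)
alpha(31) = beta(30)
beta(30) = alpha(29)
alpha(29) = beta(28)
beta(28) = alpha(27)
alpha(27) = beta(26)
beta(26) = alpha(25)
alpha(25) = beta(24)
beta(24) = alpha(23)
alpha(23) = beta(22)
beta(22) = alpha(21)
alpha(21) = beta(20)
beta(20) = alpha(19)
alpha(19) = beta(18)
beta(18) = alpha(17)
alpha(17) = beta(16)
beta(16) = alpha(15)
alpha(15) = beta(14)
beta(14) = alpha(13)
alpha(13) = beta(12)
beta(12) = alpha(11)
alpha(11) = beta(10)
beta(10) = alpha(9)
alpha(9) = beta(8)
beta(8) = alpha(7)
alpha(7) = beta(6)
beta(6) = alpha(5)
alpha(5) = beta(4)
beta(4) = alpha(3)
alpha(3) = beta(2)
beta(2) = alpha(1)
alpha(1) = beta(0)
beta(0) = 0  (base case)
Result: 0

0


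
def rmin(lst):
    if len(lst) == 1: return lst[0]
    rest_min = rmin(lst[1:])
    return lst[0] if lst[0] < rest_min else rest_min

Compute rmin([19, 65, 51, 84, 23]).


rmin([19, 65, 51, 84, 23]): compare 19 with rmin([65, 51, 84, 23])
rmin([65, 51, 84, 23]): compare 65 with rmin([51, 84, 23])
rmin([51, 84, 23]): compare 51 with rmin([84, 23])
rmin([84, 23]): compare 84 with rmin([23])
rmin([23]) = 23  (base case)
Compare 84 with 23 -> 23
Compare 51 with 23 -> 23
Compare 65 with 23 -> 23
Compare 19 with 23 -> 19

19


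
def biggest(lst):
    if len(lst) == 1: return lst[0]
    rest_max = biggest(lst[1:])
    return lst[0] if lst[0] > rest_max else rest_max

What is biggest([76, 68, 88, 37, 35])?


biggest([76, 68, 88, 37, 35]): compare 76 with biggest([68, 88, 37, 35])
biggest([68, 88, 37, 35]): compare 68 with biggest([88, 37, 35])
biggest([88, 37, 35]): compare 88 with biggest([37, 35])
biggest([37, 35]): compare 37 with biggest([35])
biggest([35]) = 35  (base case)
Compare 37 with 35 -> 37
Compare 88 with 37 -> 88
Compare 68 with 88 -> 88
Compare 76 with 88 -> 88

88


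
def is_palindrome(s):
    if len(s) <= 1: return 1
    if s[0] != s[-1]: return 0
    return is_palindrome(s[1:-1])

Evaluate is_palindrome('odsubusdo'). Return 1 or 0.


is_palindrome('odsubusdo'): s[0]='o' == s[-1]='o' -> check is_palindrome('dsubusd')
is_palindrome('dsubusd'): s[0]='d' == s[-1]='d' -> check is_palindrome('subus')
is_palindrome('subus'): s[0]='s' == s[-1]='s' -> check is_palindrome('ubu')
is_palindrome('ubu'): s[0]='u' == s[-1]='u' -> check is_palindrome('b')
is_palindrome('b'): len <= 1 -> return 1  (base case)
Result: 1 (palindrome)

1


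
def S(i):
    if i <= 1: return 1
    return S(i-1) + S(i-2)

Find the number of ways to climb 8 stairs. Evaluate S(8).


Building up from base cases:
S(0) = 1
S(1) = 1
S(2) = S(1) + S(0) = 1 + 1 = 2
S(3) = S(2) + S(1) = 2 + 1 = 3
S(4) = S(3) + S(2) = 3 + 2 = 5
S(5) = S(4) + S(3) = 5 + 3 = 8
S(6) = S(5) + S(4) = 8 + 5 = 13
S(7) = S(6) + S(5) = 13 + 8 = 21
S(8) = S(7) + S(6) = 21 + 13 = 34

34


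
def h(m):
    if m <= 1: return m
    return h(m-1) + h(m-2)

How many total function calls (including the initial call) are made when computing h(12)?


Let C(n) = total calls for h(n)
C(0) = 1, C(1) = 1
C(2) = 1 + C(1) + C(0) = 1 + 1 + 1 = 3
C(3) = 1 + C(2) + C(1) = 1 + 3 + 1 = 5
C(4) = 1 + C(3) + C(2) = 1 + 5 + 3 = 9
C(5) = 1 + C(4) + C(3) = 1 + 9 + 5 = 15
C(6) = 1 + C(5) + C(4) = 1 + 15 + 9 = 25
C(7) = 1 + C(6) + C(5) = 1 + 25 + 15 = 41
C(8) = 1 + C(7) + C(6) = 1 + 41 + 25 = 67
C(9) = 1 + C(8) + C(7) = 1 + 67 + 41 = 109
C(10) = 1 + C(9) + C(8) = 1 + 109 + 67 = 177
C(11) = 1 + C(10) + C(9) = 1 + 177 + 109 = 287
C(12) = 1 + C(11) + C(10) = 1 + 287 + 177 = 465

465


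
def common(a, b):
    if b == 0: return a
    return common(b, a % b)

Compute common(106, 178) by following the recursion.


common(106, 178) = common(178, 106)
common(178, 106) = common(106, 72)
common(106, 72) = common(72, 34)
common(72, 34) = common(34, 4)
common(34, 4) = common(4, 2)
common(4, 2) = common(2, 0)
common(2, 0) = 2  (base case)

2


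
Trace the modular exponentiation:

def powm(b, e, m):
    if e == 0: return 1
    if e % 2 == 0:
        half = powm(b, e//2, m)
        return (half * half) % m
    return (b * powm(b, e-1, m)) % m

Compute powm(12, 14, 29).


powm(12, 14, 29): e is even, compute powm(12, 7, 29)
  powm(12, 7, 29): e is odd, compute powm(12, 6, 29)
    powm(12, 6, 29): e is even, compute powm(12, 3, 29)
      powm(12, 3, 29): e is odd, compute powm(12, 2, 29)
        powm(12, 2, 29): e is even, compute powm(12, 1, 29)
          powm(12, 1, 29): e is odd, compute powm(12, 0, 29)
          powm(12, 0, 29) = 1
          (12 * 1) % 29 = 12
        half=12, (12*12) % 29 = 28
      (12 * 28) % 29 = 17
    half=17, (17*17) % 29 = 28
  (12 * 28) % 29 = 17
half=17, (17*17) % 29 = 28

28


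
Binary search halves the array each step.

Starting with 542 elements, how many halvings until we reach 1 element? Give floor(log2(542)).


542 / 2 = 271
271 / 2 = 135
135 / 2 = 67
67 / 2 = 33
33 / 2 = 16
16 / 2 = 8
8 / 2 = 4
4 / 2 = 2
2 / 2 = 1
Reached 1 after 9 halvings

9


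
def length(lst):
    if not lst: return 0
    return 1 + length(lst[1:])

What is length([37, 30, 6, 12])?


length([37, 30, 6, 12]) = 1 + length([30, 6, 12])
length([30, 6, 12]) = 1 + length([6, 12])
length([6, 12]) = 1 + length([12])
length([12]) = 1 + length([])
length([]) = 0  (base case)
Unwinding: 1 + 1 + 1 + 1 + 0 = 4

4


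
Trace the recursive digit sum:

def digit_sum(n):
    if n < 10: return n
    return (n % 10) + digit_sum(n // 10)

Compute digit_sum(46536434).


digit_sum(46536434) = 4 + digit_sum(4653643)
digit_sum(4653643) = 3 + digit_sum(465364)
digit_sum(465364) = 4 + digit_sum(46536)
digit_sum(46536) = 6 + digit_sum(4653)
digit_sum(4653) = 3 + digit_sum(465)
digit_sum(465) = 5 + digit_sum(46)
digit_sum(46) = 6 + digit_sum(4)
digit_sum(4) = 4  (base case)
Total: 4 + 3 + 4 + 6 + 3 + 5 + 6 + 4 = 35

35


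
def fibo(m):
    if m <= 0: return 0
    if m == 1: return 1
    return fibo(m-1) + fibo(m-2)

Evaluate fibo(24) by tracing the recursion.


Computing fibo(24) bottom-up:
fibo(0) = 0
fibo(1) = 1
fibo(2) = fibo(1) + fibo(0) = 1 + 0 = 1
fibo(3) = fibo(2) + fibo(1) = 1 + 1 = 2
fibo(4) = fibo(3) + fibo(2) = 2 + 1 = 3
fibo(5) = fibo(4) + fibo(3) = 3 + 2 = 5
fibo(6) = fibo(5) + fibo(4) = 5 + 3 = 8
fibo(7) = fibo(6) + fibo(5) = 8 + 5 = 13
fibo(8) = fibo(7) + fibo(6) = 13 + 8 = 21
fibo(9) = fibo(8) + fibo(7) = 21 + 13 = 34
fibo(10) = fibo(9) + fibo(8) = 34 + 21 = 55
fibo(11) = fibo(10) + fibo(9) = 55 + 34 = 89
fibo(12) = fibo(11) + fibo(10) = 89 + 55 = 144
fibo(13) = fibo(12) + fibo(11) = 144 + 89 = 233
fibo(14) = fibo(13) + fibo(12) = 233 + 144 = 377
fibo(15) = fibo(14) + fibo(13) = 377 + 233 = 610
fibo(16) = fibo(15) + fibo(14) = 610 + 377 = 987
fibo(17) = fibo(16) + fibo(15) = 987 + 610 = 1597
fibo(18) = fibo(17) + fibo(16) = 1597 + 987 = 2584
fibo(19) = fibo(18) + fibo(17) = 2584 + 1597 = 4181
fibo(20) = fibo(19) + fibo(18) = 4181 + 2584 = 6765
fibo(21) = fibo(20) + fibo(19) = 6765 + 4181 = 10946
fibo(22) = fibo(21) + fibo(20) = 10946 + 6765 = 17711
fibo(23) = fibo(22) + fibo(21) = 17711 + 10946 = 28657
fibo(24) = fibo(23) + fibo(22) = 28657 + 17711 = 46368

46368


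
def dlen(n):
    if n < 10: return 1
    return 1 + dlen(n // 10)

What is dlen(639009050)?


dlen(639009050) = 1 + dlen(63900905)
dlen(63900905) = 1 + dlen(6390090)
dlen(6390090) = 1 + dlen(639009)
dlen(639009) = 1 + dlen(63900)
dlen(63900) = 1 + dlen(6390)
dlen(6390) = 1 + dlen(639)
dlen(639) = 1 + dlen(63)
dlen(63) = 1 + dlen(6)
dlen(6) = 1  (base case: 6 < 10)
Unwinding: 1 + 1 + 1 + 1 + 1 + 1 + 1 + 1 + 1 = 9

9


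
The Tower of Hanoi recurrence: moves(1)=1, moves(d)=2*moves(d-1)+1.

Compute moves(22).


moves(22) = 2 * moves(21) + 1
moves(21) = 2 * moves(20) + 1
moves(20) = 2 * moves(19) + 1
moves(19) = 2 * moves(18) + 1
moves(18) = 2 * moves(17) + 1
moves(17) = 2 * moves(16) + 1
moves(16) = 2 * moves(15) + 1
moves(15) = 2 * moves(14) + 1
moves(14) = 2 * moves(13) + 1
moves(13) = 2 * moves(12) + 1
moves(12) = 2 * moves(11) + 1
moves(11) = 2 * moves(10) + 1
moves(10) = 2 * moves(9) + 1
moves(9) = 2 * moves(8) + 1
moves(8) = 2 * moves(7) + 1
moves(7) = 2 * moves(6) + 1
moves(6) = 2 * moves(5) + 1
moves(5) = 2 * moves(4) + 1
moves(4) = 2 * moves(3) + 1
moves(3) = 2 * moves(2) + 1
moves(2) = 2 * moves(1) + 1
moves(1) = 1  (base case)
moves(2) = 2 * 1 + 1 = 3
moves(3) = 2 * 3 + 1 = 7
moves(4) = 2 * 7 + 1 = 15
moves(5) = 2 * 15 + 1 = 31
moves(6) = 2 * 31 + 1 = 63
moves(7) = 2 * 63 + 1 = 127
moves(8) = 2 * 127 + 1 = 255
moves(9) = 2 * 255 + 1 = 511
moves(10) = 2 * 511 + 1 = 1023
moves(11) = 2 * 1023 + 1 = 2047
moves(12) = 2 * 2047 + 1 = 4095
moves(13) = 2 * 4095 + 1 = 8191
moves(14) = 2 * 8191 + 1 = 16383
moves(15) = 2 * 16383 + 1 = 32767
moves(16) = 2 * 32767 + 1 = 65535
moves(17) = 2 * 65535 + 1 = 131071
moves(18) = 2 * 131071 + 1 = 262143
moves(19) = 2 * 262143 + 1 = 524287
moves(20) = 2 * 524287 + 1 = 1048575
moves(21) = 2 * 1048575 + 1 = 2097151
moves(22) = 2 * 2097151 + 1 = 4194303

4194303


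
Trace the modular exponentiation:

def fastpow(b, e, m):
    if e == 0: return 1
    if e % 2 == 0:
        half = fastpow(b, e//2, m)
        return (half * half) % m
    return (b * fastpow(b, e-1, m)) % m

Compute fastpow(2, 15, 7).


fastpow(2, 15, 7): e is odd, compute fastpow(2, 14, 7)
  fastpow(2, 14, 7): e is even, compute fastpow(2, 7, 7)
    fastpow(2, 7, 7): e is odd, compute fastpow(2, 6, 7)
      fastpow(2, 6, 7): e is even, compute fastpow(2, 3, 7)
        fastpow(2, 3, 7): e is odd, compute fastpow(2, 2, 7)
          fastpow(2, 2, 7): e is even, compute fastpow(2, 1, 7)
          fastpow(2, 1, 7): e is odd, compute fastpow(2, 0, 7)
          fastpow(2, 0, 7) = 1
          (2 * 1) % 7 = 2
          half=2, (2*2) % 7 = 4
        (2 * 4) % 7 = 1
      half=1, (1*1) % 7 = 1
    (2 * 1) % 7 = 2
  half=2, (2*2) % 7 = 4
(2 * 4) % 7 = 1

1


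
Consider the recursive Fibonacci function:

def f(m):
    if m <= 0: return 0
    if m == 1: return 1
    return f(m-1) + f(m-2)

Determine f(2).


Computing f(2) bottom-up:
f(0) = 0
f(1) = 1
f(2) = f(1) + f(0) = 1 + 0 = 1

1


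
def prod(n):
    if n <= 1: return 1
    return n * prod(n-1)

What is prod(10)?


prod(10)
= 10 * prod(9)
= 10 * 9 * prod(8)
= 10 * 9 * 8 * prod(7)
= 10 * 9 * 8 * 7 * prod(6)
= 10 * 9 * 8 * 7 * 6 * prod(5)
= 10 * 9 * 8 * 7 * 6 * 5 * prod(4)
= 10 * 9 * 8 * 7 * 6 * 5 * 4 * prod(3)
= 10 * 9 * 8 * 7 * 6 * 5 * 4 * 3 * prod(2)
= 10 * 9 * 8 * 7 * 6 * 5 * 4 * 3 * 2 * prod(1)
= 10 * 9 * 8 * 7 * 6 * 5 * 4 * 3 * 2 * 1
= 3628800

3628800


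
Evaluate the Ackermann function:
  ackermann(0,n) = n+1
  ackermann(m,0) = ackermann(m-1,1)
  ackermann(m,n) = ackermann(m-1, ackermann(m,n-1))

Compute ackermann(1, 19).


ackermann(1, 19) = ackermann(0, ackermann(1, 18))
  ackermann(1, 18) = ackermann(0, ackermann(1, 17))
    ackermann(1, 17) = ackermann(0, ackermann(1, 16))
      ackermann(1, 16) = ackermann(0, ackermann(1, 15))
        ackermann(1, 15) = ackermann(0, ackermann(1, 14))
          ackermann(1, 14) = ackermann(0, ackermann(1, 13))
          ackermann(1, 13) = ackermann(0, ackermann(1, 12))
          ackermann(1, 12) = ackermann(0, ackermann(1, 11))
          ackermann(1, 11) = ackermann(0, ackermann(1, 10))
          ackermann(1, 10) = ackermann(0, ackermann(1, 9))
          ackermann(1, 9) = ackermann(0, ackermann(1, 8))
          ackermann(1, 8) = ackermann(0, ackermann(1, 7))
          ackermann(1, 7) = ackermann(0, ackermann(1, 6))
          ackermann(1, 6) = ackermann(0, ackermann(1, 5))
          ackermann(1, 5) = ackermann(0, ackermann(1, 4))
          ackermann(1, 4) = ackermann(0, ackermann(1, 3))
          ackermann(1, 3) = ackermann(0, ackermann(1, 2))
          ackermann(1, 2) = ackermann(0, ackermann(1, 1))
          ackermann(1, 1) = ackermann(0, ackermann(1, 0))
          ackermann(1, 0) = ackermann(0, 1)
          ackermann(0, 1) = 2
            = ackermann(0, 2)
          ackermann(0, 2) = 3
            = ackermann(0, 3)
          ackermann(0, 3) = 4
... (trace truncated)
Result: ackermann(1, 19) = 21

21


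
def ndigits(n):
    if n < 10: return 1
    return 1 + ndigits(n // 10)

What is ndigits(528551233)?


ndigits(528551233) = 1 + ndigits(52855123)
ndigits(52855123) = 1 + ndigits(5285512)
ndigits(5285512) = 1 + ndigits(528551)
ndigits(528551) = 1 + ndigits(52855)
ndigits(52855) = 1 + ndigits(5285)
ndigits(5285) = 1 + ndigits(528)
ndigits(528) = 1 + ndigits(52)
ndigits(52) = 1 + ndigits(5)
ndigits(5) = 1  (base case: 5 < 10)
Unwinding: 1 + 1 + 1 + 1 + 1 + 1 + 1 + 1 + 1 = 9

9
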